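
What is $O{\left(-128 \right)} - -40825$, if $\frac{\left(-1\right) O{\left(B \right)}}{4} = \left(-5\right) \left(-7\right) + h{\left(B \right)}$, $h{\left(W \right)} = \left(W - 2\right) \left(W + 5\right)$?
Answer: $-23275$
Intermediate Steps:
$h{\left(W \right)} = \left(-2 + W\right) \left(5 + W\right)$
$O{\left(B \right)} = -100 - 12 B - 4 B^{2}$ ($O{\left(B \right)} = - 4 \left(\left(-5\right) \left(-7\right) + \left(-10 + B^{2} + 3 B\right)\right) = - 4 \left(35 + \left(-10 + B^{2} + 3 B\right)\right) = - 4 \left(25 + B^{2} + 3 B\right) = -100 - 12 B - 4 B^{2}$)
$O{\left(-128 \right)} - -40825 = \left(-100 - -1536 - 4 \left(-128\right)^{2}\right) - -40825 = \left(-100 + 1536 - 65536\right) + 40825 = -64100 + 40825 = -23275$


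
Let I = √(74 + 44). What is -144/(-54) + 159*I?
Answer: 8/3 + 159*√118 ≈ 1729.8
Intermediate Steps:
I = √118 ≈ 10.863
-144/(-54) + 159*I = -144/(-54) + 159*√118 = -144*(-1/54) + 159*√118 = 8/3 + 159*√118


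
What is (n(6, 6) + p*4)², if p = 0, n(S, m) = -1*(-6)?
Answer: 36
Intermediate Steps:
n(S, m) = 6
(n(6, 6) + p*4)² = (6 + 0*4)² = (6 + 0)² = 6² = 36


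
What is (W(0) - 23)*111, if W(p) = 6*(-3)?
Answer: -4551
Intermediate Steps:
W(p) = -18
(W(0) - 23)*111 = (-18 - 23)*111 = -41*111 = -4551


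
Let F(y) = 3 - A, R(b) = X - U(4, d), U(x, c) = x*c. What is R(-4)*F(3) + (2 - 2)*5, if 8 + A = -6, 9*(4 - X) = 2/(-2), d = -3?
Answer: 2465/9 ≈ 273.89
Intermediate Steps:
U(x, c) = c*x
X = 37/9 (X = 4 - 2/(9*(-2)) = 4 - 2*(-1)/(9*2) = 4 - ⅑*(-1) = 4 + ⅑ = 37/9 ≈ 4.1111)
A = -14 (A = -8 - 6 = -14)
R(b) = 145/9 (R(b) = 37/9 - (-3)*4 = 37/9 - 1*(-12) = 37/9 + 12 = 145/9)
F(y) = 17 (F(y) = 3 - 1*(-14) = 3 + 14 = 17)
R(-4)*F(3) + (2 - 2)*5 = (145/9)*17 + (2 - 2)*5 = 2465/9 + 0*5 = 2465/9 + 0 = 2465/9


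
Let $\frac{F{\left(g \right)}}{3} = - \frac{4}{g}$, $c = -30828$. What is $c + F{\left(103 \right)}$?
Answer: $- \frac{3175296}{103} \approx -30828.0$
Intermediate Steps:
$F{\left(g \right)} = - \frac{12}{g}$ ($F{\left(g \right)} = 3 \left(- \frac{4}{g}\right) = - \frac{12}{g}$)
$c + F{\left(103 \right)} = -30828 - \frac{12}{103} = - \frac{3175296}{103}$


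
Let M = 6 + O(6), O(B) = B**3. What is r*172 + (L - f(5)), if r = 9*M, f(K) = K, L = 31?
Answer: 343682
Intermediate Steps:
M = 222 (M = 6 + 6**3 = 6 + 216 = 222)
r = 1998 (r = 9*222 = 1998)
r*172 + (L - f(5)) = 1998*172 + (31 - 1*5) = 343656 + (31 - 5) = 343656 + 26 = 343682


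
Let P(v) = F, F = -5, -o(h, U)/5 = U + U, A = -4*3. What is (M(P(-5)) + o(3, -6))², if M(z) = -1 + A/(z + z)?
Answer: 90601/25 ≈ 3624.0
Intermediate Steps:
A = -12
o(h, U) = -10*U (o(h, U) = -5*(U + U) = -10*U)
P(v) = -5
M(z) = -1 - 6/z (M(z) = -1 - 12/(z + z) = -1 - 12*1/(2*z) = -1 - 6/z)
(M(P(-5)) + o(3, -6))² = ((-6 - 1*(-5))/(-5) - 10*(-6))² = (-(-6 + 5)/5 + 60)² = (-⅕*(-1) + 60)² = (⅕ + 60)² = (301/5)² = 90601/25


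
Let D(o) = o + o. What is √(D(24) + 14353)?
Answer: √14401 ≈ 120.00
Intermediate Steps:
D(o) = 2*o
√(D(24) + 14353) = √(2*24 + 14353) = √(48 + 14353) = √14401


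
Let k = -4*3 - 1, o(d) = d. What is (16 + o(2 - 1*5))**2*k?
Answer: -2197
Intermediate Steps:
k = -13 (k = -12 - 1 = -13)
(16 + o(2 - 1*5))**2*k = (16 + (2 - 1*5))**2*(-13) = (16 + (2 - 5))**2*(-13) = (16 - 3)**2*(-13) = 13**2*(-13) = 169*(-13) = -2197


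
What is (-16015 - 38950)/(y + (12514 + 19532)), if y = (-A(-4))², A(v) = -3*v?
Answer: -10993/6438 ≈ -1.7075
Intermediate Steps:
y = 144 (y = (-(-3)*(-4))² = (-1*12)² = (-12)² = 144)
(-16015 - 38950)/(y + (12514 + 19532)) = (-16015 - 38950)/(144 + (12514 + 19532)) = -54965/(144 + 32046) = -54965/32190 = -54965*1/32190 = -10993/6438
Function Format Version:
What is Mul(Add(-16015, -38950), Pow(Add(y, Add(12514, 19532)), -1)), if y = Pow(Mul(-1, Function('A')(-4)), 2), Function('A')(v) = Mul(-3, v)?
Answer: Rational(-10993, 6438) ≈ -1.7075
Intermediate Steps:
y = 144 (y = Pow(Mul(-1, Mul(-3, -4)), 2) = Pow(Mul(-1, 12), 2) = Pow(-12, 2) = 144)
Mul(Add(-16015, -38950), Pow(Add(y, Add(12514, 19532)), -1)) = Mul(Add(-16015, -38950), Pow(Add(144, Add(12514, 19532)), -1)) = Mul(-54965, Pow(Add(144, 32046), -1)) = Mul(-54965, Pow(32190, -1)) = Mul(-54965, Rational(1, 32190)) = Rational(-10993, 6438)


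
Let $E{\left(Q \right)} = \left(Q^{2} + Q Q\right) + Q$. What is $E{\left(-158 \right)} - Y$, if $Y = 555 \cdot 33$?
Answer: $31455$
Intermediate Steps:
$E{\left(Q \right)} = Q + 2 Q^{2}$ ($E{\left(Q \right)} = \left(Q^{2} + Q^{2}\right) + Q = 2 Q^{2} + Q = Q + 2 Q^{2}$)
$Y = 18315$
$E{\left(-158 \right)} - Y = - 158 \left(1 + 2 \left(-158\right)\right) - 18315 = - 158 \left(1 - 316\right) - 18315 = \left(-158\right) \left(-315\right) - 18315 = 49770 - 18315 = 31455$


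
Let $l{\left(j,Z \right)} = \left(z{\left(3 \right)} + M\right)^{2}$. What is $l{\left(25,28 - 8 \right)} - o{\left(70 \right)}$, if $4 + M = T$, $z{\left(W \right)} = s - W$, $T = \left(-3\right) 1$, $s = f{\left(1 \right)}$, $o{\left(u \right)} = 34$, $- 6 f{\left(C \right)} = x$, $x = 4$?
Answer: $\frac{718}{9} \approx 79.778$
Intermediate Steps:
$f{\left(C \right)} = - \frac{2}{3}$ ($f{\left(C \right)} = \left(- \frac{1}{6}\right) 4 = - \frac{2}{3}$)
$s = - \frac{2}{3} \approx -0.66667$
$T = -3$
$z{\left(W \right)} = - \frac{2}{3} - W$
$M = -7$ ($M = -4 - 3 = -7$)
$l{\left(j,Z \right)} = \frac{1024}{9}$ ($l{\left(j,Z \right)} = \left(\left(- \frac{2}{3} - 3\right) - 7\right)^{2} = \left(- \frac{11}{3} - 7\right)^{2} = \left(- \frac{32}{3}\right)^{2} = \frac{1024}{9}$)
$l{\left(25,28 - 8 \right)} - o{\left(70 \right)} = \frac{1024}{9} - 34 = \frac{718}{9}$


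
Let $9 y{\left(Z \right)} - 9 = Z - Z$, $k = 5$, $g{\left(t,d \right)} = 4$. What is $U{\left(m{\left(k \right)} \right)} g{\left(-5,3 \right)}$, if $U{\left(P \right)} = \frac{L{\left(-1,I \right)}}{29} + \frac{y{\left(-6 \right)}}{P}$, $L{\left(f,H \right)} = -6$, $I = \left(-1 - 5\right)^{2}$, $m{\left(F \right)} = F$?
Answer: $- \frac{4}{145} \approx -0.027586$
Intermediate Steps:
$I = 36$ ($I = \left(-6\right)^{2} = 36$)
$y{\left(Z \right)} = 1$ ($y{\left(Z \right)} = 1 + \frac{Z - Z}{9} = 1 + \frac{1}{9} \cdot 0 = 1 + 0 = 1$)
$U{\left(P \right)} = - \frac{6}{29} + \frac{1}{P}$ ($U{\left(P \right)} = - \frac{6}{29} + 1 \frac{1}{P} = \left(-6\right) \frac{1}{29} + \frac{1}{P} = - \frac{6}{29} + \frac{1}{P}$)
$U{\left(m{\left(k \right)} \right)} g{\left(-5,3 \right)} = \left(- \frac{6}{29} + \frac{1}{5}\right) 4 = \left(- \frac{1}{145}\right) 4 = - \frac{4}{145}$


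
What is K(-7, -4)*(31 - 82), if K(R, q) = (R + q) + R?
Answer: 918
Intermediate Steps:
K(R, q) = q + 2*R
K(-7, -4)*(31 - 82) = (-4 + 2*(-7))*(31 - 82) = (-4 - 14)*(-51) = -18*(-51) = 918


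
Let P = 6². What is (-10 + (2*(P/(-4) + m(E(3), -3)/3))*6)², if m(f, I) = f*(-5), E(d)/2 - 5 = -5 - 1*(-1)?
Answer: 24964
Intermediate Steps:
E(d) = 2 (E(d) = 10 + 2*(-5 - 1*(-1)) = 10 + 2*(-5 + 1) = 10 + 2*(-4) = 10 - 8 = 2)
P = 36
m(f, I) = -5*f
(-10 + (2*(P/(-4) + m(E(3), -3)/3))*6)² = (-10 + (2*(36/(-4) - 5*2/3))*6)² = (-10 + (2*(36*(-¼) - 10*⅓))*6)² = (-10 + (2*(-9 - 10/3))*6)² = (-10 + (2*(-37/3))*6)² = (-10 - 74/3*6)² = (-10 - 148)² = (-158)² = 24964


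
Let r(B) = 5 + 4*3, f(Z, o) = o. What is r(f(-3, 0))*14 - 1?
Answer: 237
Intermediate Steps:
r(B) = 17 (r(B) = 5 + 12 = 17)
r(f(-3, 0))*14 - 1 = 17*14 - 1 = 238 - 1 = 237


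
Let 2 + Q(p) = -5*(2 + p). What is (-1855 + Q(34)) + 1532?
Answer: -505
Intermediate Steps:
Q(p) = -12 - 5*p (Q(p) = -2 - 5*(2 + p) = -2 + (-10 - 5*p) = -12 - 5*p)
(-1855 + Q(34)) + 1532 = (-1855 + (-12 - 5*34)) + 1532 = (-1855 + (-12 - 170)) + 1532 = (-1855 - 182) + 1532 = -2037 + 1532 = -505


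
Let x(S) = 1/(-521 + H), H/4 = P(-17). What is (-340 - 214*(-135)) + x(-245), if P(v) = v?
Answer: 16815949/589 ≈ 28550.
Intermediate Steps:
H = -68 (H = 4*(-17) = -68)
x(S) = -1/589 (x(S) = 1/(-521 - 68) = 1/(-589) = -1/589)
(-340 - 214*(-135)) + x(-245) = (-340 - 214*(-135)) - 1/589 = (-340 + 28890) - 1/589 = 28550 - 1/589 = 16815949/589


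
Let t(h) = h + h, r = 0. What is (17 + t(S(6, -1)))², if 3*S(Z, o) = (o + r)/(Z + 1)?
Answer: 126025/441 ≈ 285.77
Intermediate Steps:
S(Z, o) = o/(3*(1 + Z)) (S(Z, o) = ((o + 0)/(Z + 1))/3 = (o/(1 + Z))/3 = o/(3*(1 + Z)))
t(h) = 2*h
(17 + t(S(6, -1)))² = (17 + 2*((⅓)*(-1)/(1 + 6)))² = (17 + 2*((⅓)*(-1)/7))² = (17 + 2*((⅓)*(-1)*(⅐)))² = (17 + 2*(-1/21))² = (17 - 2/21)² = (355/21)² = 126025/441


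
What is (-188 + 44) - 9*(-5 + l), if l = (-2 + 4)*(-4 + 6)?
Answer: -135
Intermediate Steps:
l = 4 (l = 2*2 = 4)
(-188 + 44) - 9*(-5 + l) = (-188 + 44) - 9*(-5 + 4) = -144 - 9*(-1) = -144 + 9 = -135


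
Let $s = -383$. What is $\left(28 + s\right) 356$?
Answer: $-126380$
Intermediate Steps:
$\left(28 + s\right) 356 = \left(28 - 383\right) 356 = \left(-355\right) 356 = -126380$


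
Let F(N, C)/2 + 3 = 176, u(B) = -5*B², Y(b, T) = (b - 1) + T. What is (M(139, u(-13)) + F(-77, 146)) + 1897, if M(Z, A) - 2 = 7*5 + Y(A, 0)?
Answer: 1434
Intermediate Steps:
Y(b, T) = -1 + T + b (Y(b, T) = (-1 + b) + T = -1 + T + b)
M(Z, A) = 36 + A (M(Z, A) = 2 + (7*5 + (-1 + 0 + A)) = 2 + (35 + (-1 + A)) = 2 + (34 + A) = 36 + A)
F(N, C) = 346 (F(N, C) = -6 + 2*176 = -6 + 352 = 346)
(M(139, u(-13)) + F(-77, 146)) + 1897 = ((36 - 5*(-13)²) + 346) + 1897 = ((36 - 5*169) + 346) + 1897 = ((36 - 845) + 346) + 1897 = (-809 + 346) + 1897 = -463 + 1897 = 1434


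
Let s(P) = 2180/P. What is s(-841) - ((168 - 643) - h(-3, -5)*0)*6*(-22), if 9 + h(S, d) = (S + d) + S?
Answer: -52732880/841 ≈ -62703.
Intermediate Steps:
h(S, d) = -9 + d + 2*S (h(S, d) = -9 + ((S + d) + S) = -9 + (d + 2*S) = -9 + d + 2*S)
s(-841) - ((168 - 643) - h(-3, -5)*0)*6*(-22) = 2180/(-841) - ((168 - 643) - (-9 - 5 + 2*(-3))*0)*6*(-22) = 2180*(-1/841) - (-475 - (-9 - 5 - 6)*0)*(-132) = -2180/841 - (-475 - 1*(-20)*0)*(-132) = -2180/841 - (-475 + 20*0)*(-132) = -2180/841 - (-475 + 0)*(-132) = -2180/841 - (-475)*(-132) = -2180/841 - 1*62700 = -2180/841 - 62700 = -52732880/841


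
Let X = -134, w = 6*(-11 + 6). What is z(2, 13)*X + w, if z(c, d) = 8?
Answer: -1102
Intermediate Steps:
w = -30 (w = 6*(-5) = -30)
z(2, 13)*X + w = 8*(-134) - 30 = -1072 - 30 = -1102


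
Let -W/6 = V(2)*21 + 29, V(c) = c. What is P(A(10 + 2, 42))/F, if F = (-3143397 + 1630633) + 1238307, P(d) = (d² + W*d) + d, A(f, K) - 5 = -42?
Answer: -17094/274457 ≈ -0.062283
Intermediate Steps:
A(f, K) = -37 (A(f, K) = 5 - 42 = -37)
W = -426 (W = -6*(2*21 + 29) = -6*(42 + 29) = -6*71 = -426)
P(d) = d² - 425*d (P(d) = (d² - 426*d) + d = d² - 425*d)
F = -274457 (F = -1512764 + 1238307 = -274457)
P(A(10 + 2, 42))/F = -37*(-425 - 37)/(-274457) = -37*(-462)*(-1/274457) = 17094*(-1/274457) = -17094/274457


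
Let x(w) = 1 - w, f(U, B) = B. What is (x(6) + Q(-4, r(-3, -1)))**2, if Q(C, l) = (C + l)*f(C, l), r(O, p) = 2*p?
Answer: 49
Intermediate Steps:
Q(C, l) = l*(C + l) (Q(C, l) = (C + l)*l = l*(C + l))
(x(6) + Q(-4, r(-3, -1)))**2 = ((1 - 1*6) + (2*(-1))*(-4 + 2*(-1)))**2 = ((1 - 6) - 2*(-4 - 2))**2 = (-5 - 2*(-6))**2 = (-5 + 12)**2 = 7**2 = 49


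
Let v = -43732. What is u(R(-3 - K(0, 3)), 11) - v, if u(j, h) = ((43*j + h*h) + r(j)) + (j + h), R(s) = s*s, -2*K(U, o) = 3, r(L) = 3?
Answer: 43966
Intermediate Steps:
K(U, o) = -3/2 (K(U, o) = -½*3 = -3/2)
R(s) = s²
u(j, h) = 3 + h + h² + 44*j (u(j, h) = ((43*j + h*h) + 3) + (j + h) = ((43*j + h²) + 3) + (h + j) = ((h² + 43*j) + 3) + (h + j) = (3 + h² + 43*j) + (h + j) = 3 + h + h² + 44*j)
u(R(-3 - K(0, 3)), 11) - v = (3 + 11 + 11² + 44*(-3 - 1*(-3/2))²) - 1*(-43732) = (3 + 11 + 121 + 44*(-3 + 3/2)²) + 43732 = (3 + 11 + 121 + 44*(-3/2)²) + 43732 = (3 + 11 + 121 + 44*(9/4)) + 43732 = (3 + 11 + 121 + 99) + 43732 = 234 + 43732 = 43966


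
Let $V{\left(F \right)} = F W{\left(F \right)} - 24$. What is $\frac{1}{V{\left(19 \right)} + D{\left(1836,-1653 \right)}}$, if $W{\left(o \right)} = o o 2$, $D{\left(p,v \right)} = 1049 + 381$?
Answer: $\frac{1}{15124} \approx 6.612 \cdot 10^{-5}$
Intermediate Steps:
$D{\left(p,v \right)} = 1430$
$W{\left(o \right)} = 2 o^{2}$ ($W{\left(o \right)} = o^{2} \cdot 2 = 2 o^{2}$)
$V{\left(F \right)} = -24 + 2 F^{3}$ ($V{\left(F \right)} = F 2 F^{2} - 24 = 2 F^{3} - 24 = -24 + 2 F^{3}$)
$\frac{1}{V{\left(19 \right)} + D{\left(1836,-1653 \right)}} = \frac{1}{\left(-24 + 2 \cdot 19^{3}\right) + 1430} = \frac{1}{\left(-24 + 2 \cdot 6859\right) + 1430} = \frac{1}{\left(-24 + 13718\right) + 1430} = \frac{1}{13694 + 1430} = \frac{1}{15124}$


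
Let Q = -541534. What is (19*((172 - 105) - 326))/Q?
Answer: 703/77362 ≈ 0.0090871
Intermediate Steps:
(19*((172 - 105) - 326))/Q = (19*((172 - 105) - 326))/(-541534) = (19*(67 - 326))*(-1/541534) = (19*(-259))*(-1/541534) = -4921*(-1/541534) = 703/77362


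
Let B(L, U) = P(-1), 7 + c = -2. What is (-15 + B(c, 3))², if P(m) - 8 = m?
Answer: 64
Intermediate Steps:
c = -9 (c = -7 - 2 = -9)
P(m) = 8 + m
B(L, U) = 7 (B(L, U) = 8 - 1 = 7)
(-15 + B(c, 3))² = (-15 + 7)² = (-8)² = 64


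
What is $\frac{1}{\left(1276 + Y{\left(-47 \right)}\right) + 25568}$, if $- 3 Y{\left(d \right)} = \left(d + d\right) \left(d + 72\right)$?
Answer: $\frac{3}{82882} \approx 3.6196 \cdot 10^{-5}$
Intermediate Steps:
$Y{\left(d \right)} = - \frac{2 d \left(72 + d\right)}{3}$ ($Y{\left(d \right)} = - \frac{\left(d + d\right) \left(d + 72\right)}{3} = - \frac{2 d \left(72 + d\right)}{3}$)
$\frac{1}{\left(1276 + Y{\left(-47 \right)}\right) + 25568} = \frac{1}{\left(1276 - - \frac{94 \left(72 - 47\right)}{3}\right) + 25568} = \frac{1}{\left(1276 - \left(- \frac{94}{3}\right) 25\right) + 25568} = \frac{1}{\left(1276 + \frac{2350}{3}\right) + 25568} = \frac{1}{\frac{6178}{3} + 25568} = \frac{1}{\frac{82882}{3}} = \frac{3}{82882}$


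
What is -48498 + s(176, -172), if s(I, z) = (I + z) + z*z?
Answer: -18910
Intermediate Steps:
s(I, z) = I + z + z² (s(I, z) = (I + z) + z² = I + z + z²)
-48498 + s(176, -172) = -48498 + (176 - 172 + (-172)²) = -48498 + (176 - 172 + 29584) = -48498 + 29588 = -18910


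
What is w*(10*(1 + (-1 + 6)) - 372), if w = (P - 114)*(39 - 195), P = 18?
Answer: -4672512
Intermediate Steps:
w = 14976 (w = (18 - 114)*(39 - 195) = -96*(-156) = 14976)
w*(10*(1 + (-1 + 6)) - 372) = 14976*(10*(1 + (-1 + 6)) - 372) = 14976*(10*(1 + 5) - 372) = 14976*(10*6 - 372) = 14976*(60 - 372) = 14976*(-312) = -4672512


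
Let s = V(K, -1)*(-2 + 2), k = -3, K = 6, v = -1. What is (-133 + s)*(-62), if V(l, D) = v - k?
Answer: 8246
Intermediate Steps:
V(l, D) = 2 (V(l, D) = -1 - 1*(-3) = -1 + 3 = 2)
s = 0 (s = 2*(-2 + 2) = 2*0 = 0)
(-133 + s)*(-62) = (-133 + 0)*(-62) = -133*(-62) = 8246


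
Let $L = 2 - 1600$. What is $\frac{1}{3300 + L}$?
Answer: $\frac{1}{1702} \approx 0.00058754$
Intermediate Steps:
$L = -1598$ ($L = 2 - 1600 = -1598$)
$\frac{1}{3300 + L} = \frac{1}{3300 - 1598} = \frac{1}{1702}$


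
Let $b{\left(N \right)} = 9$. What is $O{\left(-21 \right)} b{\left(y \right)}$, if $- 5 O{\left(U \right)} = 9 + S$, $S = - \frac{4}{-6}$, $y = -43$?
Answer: $- \frac{87}{5} \approx -17.4$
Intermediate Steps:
$S = \frac{2}{3}$ ($S = \left(-4\right) \left(- \frac{1}{6}\right) = \frac{2}{3} \approx 0.66667$)
$O{\left(U \right)} = - \frac{29}{15}$ ($O{\left(U \right)} = - \frac{9 + \frac{2}{3}}{5} = \left(- \frac{1}{5}\right) \frac{29}{3} = - \frac{29}{15}$)
$O{\left(-21 \right)} b{\left(y \right)} = \left(- \frac{29}{15}\right) 9 = - \frac{87}{5}$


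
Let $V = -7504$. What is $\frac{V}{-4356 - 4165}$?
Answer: $\frac{7504}{8521} \approx 0.88065$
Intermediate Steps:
$\frac{V}{-4356 - 4165} = - \frac{7504}{-4356 - 4165} = - \frac{7504}{-8521} = \left(-7504\right) \left(- \frac{1}{8521}\right) = \frac{7504}{8521}$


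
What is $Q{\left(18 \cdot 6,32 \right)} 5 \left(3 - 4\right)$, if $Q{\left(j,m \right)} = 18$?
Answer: $-90$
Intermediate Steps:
$Q{\left(18 \cdot 6,32 \right)} 5 \left(3 - 4\right) = 18 \cdot 5 \left(3 - 4\right) = 18 \cdot 5 \left(-1\right) = 18 \left(-5\right) = -90$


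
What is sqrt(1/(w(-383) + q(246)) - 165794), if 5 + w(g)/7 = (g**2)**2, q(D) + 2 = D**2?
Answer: I*sqrt(46437668960645139829034978)/16735966614 ≈ 407.18*I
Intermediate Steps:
q(D) = -2 + D**2
w(g) = -35 + 7*g**4 (w(g) = -35 + 7*(g**2)**2 = -35 + 7*g**4)
sqrt(1/(w(-383) + q(246)) - 165794) = sqrt(1/((-35 + 7*(-383)**4) + (-2 + 246**2)) - 165794) = sqrt(1/((-35 + 7*21517662721) + (-2 + 60516)) - 165794) = sqrt(1/((-35 + 150623639047) + 60514) - 165794) = sqrt(1/(150623639012 + 60514) - 165794) = sqrt(1/150623699526 - 165794) = sqrt(-24972505639213643/150623699526) = I*sqrt(46437668960645139829034978)/16735966614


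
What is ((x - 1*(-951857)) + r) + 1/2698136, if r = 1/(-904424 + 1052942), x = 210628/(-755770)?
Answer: 72068281652060358811739/75713371601331240 ≈ 9.5186e+5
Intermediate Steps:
x = -105314/377885 (x = 210628*(-1/755770) = -105314/377885 ≈ -0.27869)
r = 1/148518 ≈ 6.7332e-6
((x - 1*(-951857)) + r) + 1/2698136 = ((-105314/377885 - 1*(-951857)) + 1/148518) + 1/2698136 = ((-105314/377885 + 951857) + 1/148518) + 1/2698136 = (359692377131/377885 + 1/148518) + 1/2698136 = 53420792467119743/56122724430 + 1/2698136 = 72068281652060358811739/75713371601331240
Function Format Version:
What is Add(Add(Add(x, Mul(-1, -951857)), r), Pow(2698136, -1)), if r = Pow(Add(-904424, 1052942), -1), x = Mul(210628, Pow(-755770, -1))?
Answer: Rational(72068281652060358811739, 75713371601331240) ≈ 9.5186e+5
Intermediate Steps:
x = Rational(-105314, 377885) (x = Mul(210628, Rational(-1, 755770)) = Rational(-105314, 377885) ≈ -0.27869)
r = Rational(1, 148518) (r = Pow(148518, -1) = Rational(1, 148518) ≈ 6.7332e-6)
Add(Add(Add(x, Mul(-1, -951857)), r), Pow(2698136, -1)) = Add(Add(Add(Rational(-105314, 377885), Mul(-1, -951857)), Rational(1, 148518)), Pow(2698136, -1)) = Add(Add(Add(Rational(-105314, 377885), 951857), Rational(1, 148518)), Rational(1, 2698136)) = Add(Add(Rational(359692377131, 377885), Rational(1, 148518)), Rational(1, 2698136)) = Add(Rational(53420792467119743, 56122724430), Rational(1, 2698136)) = Rational(72068281652060358811739, 75713371601331240)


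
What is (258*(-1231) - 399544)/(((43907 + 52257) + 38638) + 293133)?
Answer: -717142/427935 ≈ -1.6758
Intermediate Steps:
(258*(-1231) - 399544)/(((43907 + 52257) + 38638) + 293133) = (-317598 - 399544)/((96164 + 38638) + 293133) = -717142/(134802 + 293133) = -717142/427935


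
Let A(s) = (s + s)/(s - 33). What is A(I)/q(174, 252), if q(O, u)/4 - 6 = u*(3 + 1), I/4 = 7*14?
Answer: 98/182013 ≈ 0.00053842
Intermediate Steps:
I = 392 (I = 4*(7*14) = 4*98 = 392)
q(O, u) = 24 + 16*u (q(O, u) = 24 + 4*(u*(3 + 1)) = 24 + 4*(u*4) = 24 + 4*(4*u) = 24 + 16*u)
A(s) = 2*s/(-33 + s) (A(s) = (2*s)/(-33 + s) = 2*s/(-33 + s))
A(I)/q(174, 252) = (2*392/(-33 + 392))/(24 + 16*252) = (2*392/359)/(24 + 4032) = (2*392*(1/359))/4056 = (784/359)*(1/4056) = 98/182013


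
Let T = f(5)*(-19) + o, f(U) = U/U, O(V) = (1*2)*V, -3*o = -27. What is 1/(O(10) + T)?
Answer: ⅒ ≈ 0.10000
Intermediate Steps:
o = 9 (o = -⅓*(-27) = 9)
O(V) = 2*V
f(U) = 1
T = -10 (T = 1*(-19) + 9 = -19 + 9 = -10)
1/(O(10) + T) = 1/(2*10 - 10) = 1/(20 - 10) = 1/10 = ⅒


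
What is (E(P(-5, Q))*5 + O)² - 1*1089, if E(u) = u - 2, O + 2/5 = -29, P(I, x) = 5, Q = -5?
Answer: -22041/25 ≈ -881.64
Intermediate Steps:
O = -147/5 (O = -⅖ - 29 = -147/5 ≈ -29.400)
E(u) = -2 + u
(E(P(-5, Q))*5 + O)² - 1*1089 = ((-2 + 5)*5 - 147/5)² - 1*1089 = (3*5 - 147/5)² - 1089 = (15 - 147/5)² - 1089 = (-72/5)² - 1089 = 5184/25 - 1089 = -22041/25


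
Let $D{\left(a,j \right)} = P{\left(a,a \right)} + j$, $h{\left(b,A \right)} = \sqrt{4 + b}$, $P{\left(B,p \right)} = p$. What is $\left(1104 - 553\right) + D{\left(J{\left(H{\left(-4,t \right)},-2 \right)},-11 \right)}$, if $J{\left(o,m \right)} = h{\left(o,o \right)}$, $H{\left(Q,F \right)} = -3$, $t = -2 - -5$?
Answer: $541$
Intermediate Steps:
$t = 3$ ($t = -2 + 5 = 3$)
$J{\left(o,m \right)} = \sqrt{4 + o}$
$D{\left(a,j \right)} = a + j$
$\left(1104 - 553\right) + D{\left(J{\left(H{\left(-4,t \right)},-2 \right)},-11 \right)} = \left(1104 - 553\right) - \left(11 - \sqrt{4 - 3}\right) = 551 - \left(11 - \sqrt{1}\right) = 551 + \left(1 - 11\right) = 551 - 10 = 541$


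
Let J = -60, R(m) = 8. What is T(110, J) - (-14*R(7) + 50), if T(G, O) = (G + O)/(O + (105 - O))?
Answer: 1312/21 ≈ 62.476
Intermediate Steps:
T(G, O) = G/105 + O/105 (T(G, O) = (G + O)/105 = (G + O)*(1/105) = G/105 + O/105)
T(110, J) - (-14*R(7) + 50) = ((1/105)*110 + (1/105)*(-60)) - (-14*8 + 50) = (22/21 - 4/7) - (-112 + 50) = 10/21 - 1*(-62) = 10/21 + 62 = 1312/21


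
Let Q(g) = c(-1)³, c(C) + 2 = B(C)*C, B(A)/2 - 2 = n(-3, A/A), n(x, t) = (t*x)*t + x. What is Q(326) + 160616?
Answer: 160832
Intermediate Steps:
n(x, t) = x + x*t² (n(x, t) = x*t² + x = x + x*t²)
B(A) = -8 (B(A) = 4 + 2*(-3*(1 + (A/A)²)) = 4 + 2*(-3*(1 + 1²)) = 4 + 2*(-3*(1 + 1)) = 4 + 2*(-3*2) = 4 + 2*(-6) = 4 - 12 = -8)
c(C) = -2 - 8*C
Q(g) = 216 (Q(g) = (-2 - 8*(-1))³ = (-2 + 8)³ = 6³ = 216)
Q(326) + 160616 = 216 + 160616 = 160832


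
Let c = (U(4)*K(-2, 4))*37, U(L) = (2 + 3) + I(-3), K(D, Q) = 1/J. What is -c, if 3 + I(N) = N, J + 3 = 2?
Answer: -37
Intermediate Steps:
J = -1 (J = -3 + 2 = -1)
I(N) = -3 + N
K(D, Q) = -1 (K(D, Q) = 1/(-1) = -1)
U(L) = -1 (U(L) = (2 + 3) + (-3 - 3) = 5 - 6 = -1)
c = 37 (c = -1*(-1)*37 = 1*37 = 37)
-c = -1*37 = -37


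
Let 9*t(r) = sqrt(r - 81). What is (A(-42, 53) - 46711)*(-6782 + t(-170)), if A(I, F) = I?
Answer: 317078846 - 46753*I*sqrt(251)/9 ≈ 3.1708e+8 - 82301.0*I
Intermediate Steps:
t(r) = sqrt(-81 + r)/9 (t(r) = sqrt(r - 81)/9 = sqrt(-81 + r)/9)
(A(-42, 53) - 46711)*(-6782 + t(-170)) = (-42 - 46711)*(-6782 + sqrt(-81 - 170)/9) = -46753*(-6782 + sqrt(-251)/9) = -46753*(-6782 + (I*sqrt(251))/9) = -46753*(-6782 + I*sqrt(251)/9) = 317078846 - 46753*I*sqrt(251)/9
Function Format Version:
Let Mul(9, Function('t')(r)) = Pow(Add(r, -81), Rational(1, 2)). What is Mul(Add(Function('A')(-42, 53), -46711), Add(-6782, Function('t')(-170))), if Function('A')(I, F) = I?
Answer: Add(317078846, Mul(Rational(-46753, 9), I, Pow(251, Rational(1, 2)))) ≈ Add(3.1708e+8, Mul(-82301., I))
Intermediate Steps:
Function('t')(r) = Mul(Rational(1, 9), Pow(Add(-81, r), Rational(1, 2))) (Function('t')(r) = Mul(Rational(1, 9), Pow(Add(r, -81), Rational(1, 2))) = Mul(Rational(1, 9), Pow(Add(-81, r), Rational(1, 2))))
Mul(Add(Function('A')(-42, 53), -46711), Add(-6782, Function('t')(-170))) = Mul(Add(-42, -46711), Add(-6782, Mul(Rational(1, 9), Pow(Add(-81, -170), Rational(1, 2))))) = Mul(-46753, Add(-6782, Mul(Rational(1, 9), Pow(-251, Rational(1, 2))))) = Mul(-46753, Add(-6782, Mul(Rational(1, 9), Mul(I, Pow(251, Rational(1, 2)))))) = Mul(-46753, Add(-6782, Mul(Rational(1, 9), I, Pow(251, Rational(1, 2))))) = Add(317078846, Mul(Rational(-46753, 9), I, Pow(251, Rational(1, 2))))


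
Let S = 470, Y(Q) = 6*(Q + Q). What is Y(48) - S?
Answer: 106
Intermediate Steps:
Y(Q) = 12*Q (Y(Q) = 6*(2*Q) = 12*Q)
Y(48) - S = 12*48 - 1*470 = 576 - 470 = 106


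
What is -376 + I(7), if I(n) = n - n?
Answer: -376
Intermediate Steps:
I(n) = 0
-376 + I(7) = -376 + 0 = -376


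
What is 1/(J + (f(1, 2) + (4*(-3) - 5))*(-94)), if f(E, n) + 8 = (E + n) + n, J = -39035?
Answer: -1/37155 ≈ -2.6914e-5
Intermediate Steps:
f(E, n) = -8 + E + 2*n (f(E, n) = -8 + ((E + n) + n) = -8 + (E + 2*n) = -8 + E + 2*n)
1/(J + (f(1, 2) + (4*(-3) - 5))*(-94)) = 1/(-39035 + ((-8 + 1 + 2*2) + (4*(-3) - 5))*(-94)) = 1/(-39035 + ((-8 + 1 + 4) + (-12 - 5))*(-94)) = 1/(-39035 + (-3 - 17)*(-94)) = 1/(-39035 - 20*(-94)) = 1/(-39035 + 1880) = 1/(-37155) = -1/37155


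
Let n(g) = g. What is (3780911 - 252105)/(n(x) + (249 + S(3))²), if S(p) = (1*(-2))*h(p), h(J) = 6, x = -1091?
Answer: 1764403/27539 ≈ 64.069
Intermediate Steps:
S(p) = -12 (S(p) = (1*(-2))*6 = -2*6 = -12)
(3780911 - 252105)/(n(x) + (249 + S(3))²) = (3780911 - 252105)/(-1091 + (249 - 12)²) = 3528806/(-1091 + 237²) = 3528806/(-1091 + 56169) = 3528806/55078 = 3528806*(1/55078) = 1764403/27539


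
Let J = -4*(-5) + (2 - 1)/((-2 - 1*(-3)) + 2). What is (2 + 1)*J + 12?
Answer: 73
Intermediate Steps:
J = 61/3 (J = 20 + 1/((-2 + 3) + 2) = 20 + 1/(1 + 2) = 20 + 1/3 = 20 + 1*(⅓) = 20 + ⅓ = 61/3 ≈ 20.333)
(2 + 1)*J + 12 = (2 + 1)*(61/3) + 12 = 3*(61/3) + 12 = 61 + 12 = 73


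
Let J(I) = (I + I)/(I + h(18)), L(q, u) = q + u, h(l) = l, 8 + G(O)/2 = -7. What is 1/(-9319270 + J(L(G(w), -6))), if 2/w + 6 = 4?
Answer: -1/9319266 ≈ -1.0730e-7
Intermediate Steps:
w = -1 (w = 2/(-6 + 4) = 2/(-2) = 2*(-½) = -1)
G(O) = -30 (G(O) = -16 + 2*(-7) = -16 - 14 = -30)
J(I) = 2*I/(18 + I) (J(I) = (I + I)/(I + 18) = (2*I)/(18 + I) = 2*I/(18 + I))
1/(-9319270 + J(L(G(w), -6))) = 1/(-9319270 + 2*(-30 - 6)/(18 + (-30 - 6))) = 1/(-9319270 + 2*(-36)/(18 - 36)) = 1/(-9319270 + 2*(-36)/(-18)) = 1/(-9319270 + 2*(-36)*(-1/18)) = 1/(-9319270 + 4) = 1/(-9319266) = -1/9319266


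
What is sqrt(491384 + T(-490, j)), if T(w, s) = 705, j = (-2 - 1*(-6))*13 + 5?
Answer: sqrt(492089) ≈ 701.49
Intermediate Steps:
j = 57 (j = (-2 + 6)*13 + 5 = 4*13 + 5 = 52 + 5 = 57)
sqrt(491384 + T(-490, j)) = sqrt(491384 + 705) = sqrt(492089)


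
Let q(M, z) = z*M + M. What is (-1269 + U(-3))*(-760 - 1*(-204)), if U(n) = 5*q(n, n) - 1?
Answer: 689440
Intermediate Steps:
q(M, z) = M + M*z (q(M, z) = M*z + M = M + M*z)
U(n) = -1 + 5*n*(1 + n) (U(n) = 5*(n*(1 + n)) - 1 = 5*n*(1 + n) - 1 = -1 + 5*n*(1 + n))
(-1269 + U(-3))*(-760 - 1*(-204)) = (-1269 + (-1 + 5*(-3)*(1 - 3)))*(-760 - 1*(-204)) = (-1269 + (-1 + 5*(-3)*(-2)))*(-760 + 204) = (-1269 + (-1 + 30))*(-556) = (-1269 + 29)*(-556) = -1240*(-556) = 689440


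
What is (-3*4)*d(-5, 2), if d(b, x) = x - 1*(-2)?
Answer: -48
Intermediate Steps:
d(b, x) = 2 + x (d(b, x) = x + 2 = 2 + x)
(-3*4)*d(-5, 2) = (-3*4)*(2 + 2) = -12*4 = -48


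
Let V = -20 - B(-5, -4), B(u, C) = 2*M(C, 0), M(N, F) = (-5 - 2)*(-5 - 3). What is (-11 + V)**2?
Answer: 20449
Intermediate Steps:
M(N, F) = 56 (M(N, F) = -7*(-8) = 56)
B(u, C) = 112 (B(u, C) = 2*56 = 112)
V = -132 (V = -20 - 1*112 = -20 - 112 = -132)
(-11 + V)**2 = (-11 - 132)**2 = (-143)**2 = 20449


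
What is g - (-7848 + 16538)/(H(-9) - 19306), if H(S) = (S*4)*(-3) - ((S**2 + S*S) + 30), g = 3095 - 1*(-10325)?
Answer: 26022249/1939 ≈ 13420.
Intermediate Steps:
g = 13420 (g = 3095 + 10325 = 13420)
H(S) = -30 - 12*S - 2*S**2 (H(S) = (4*S)*(-3) - ((S**2 + S**2) + 30) = -12*S - (2*S**2 + 30) = -12*S - (30 + 2*S**2) = -12*S + (-30 - 2*S**2) = -30 - 12*S - 2*S**2)
g - (-7848 + 16538)/(H(-9) - 19306) = 13420 - (-7848 + 16538)/((-30 - 12*(-9) - 2*(-9)**2) - 19306) = 13420 - 8690/((-30 + 108 - 2*81) - 19306) = 13420 - 8690/((-30 + 108 - 162) - 19306) = 13420 - 8690/(-84 - 19306) = 13420 - 8690/(-19390) = 13420 - 8690*(-1)/19390 = 13420 - 1*(-869/1939) = 13420 + 869/1939 = 26022249/1939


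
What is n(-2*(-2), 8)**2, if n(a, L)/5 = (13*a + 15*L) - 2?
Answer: 722500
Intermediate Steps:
n(a, L) = -10 + 65*a + 75*L (n(a, L) = 5*((13*a + 15*L) - 2) = 5*(-2 + 13*a + 15*L) = -10 + 65*a + 75*L)
n(-2*(-2), 8)**2 = (-10 + 65*(-2*(-2)) + 75*8)**2 = (-10 + 65*4 + 600)**2 = (-10 + 260 + 600)**2 = 850**2 = 722500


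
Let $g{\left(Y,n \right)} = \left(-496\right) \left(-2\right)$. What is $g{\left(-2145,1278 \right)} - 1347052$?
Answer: $-1346060$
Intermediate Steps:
$g{\left(Y,n \right)} = 992$
$g{\left(-2145,1278 \right)} - 1347052 = 992 - 1347052 = -1346060$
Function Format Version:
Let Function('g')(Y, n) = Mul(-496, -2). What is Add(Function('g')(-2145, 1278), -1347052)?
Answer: -1346060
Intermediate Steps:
Function('g')(Y, n) = 992
Add(Function('g')(-2145, 1278), -1347052) = Add(992, -1347052) = -1346060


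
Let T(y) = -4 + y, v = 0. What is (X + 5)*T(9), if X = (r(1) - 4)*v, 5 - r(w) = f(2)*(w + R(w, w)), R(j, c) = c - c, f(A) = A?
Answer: 25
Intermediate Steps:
R(j, c) = 0
r(w) = 5 - 2*w (r(w) = 5 - 2*(w + 0) = 5 - 2*w)
X = 0 (X = ((5 - 2*1) - 4)*0 = ((5 - 2) - 4)*0 = (3 - 4)*0 = -1*0 = 0)
(X + 5)*T(9) = (0 + 5)*(-4 + 9) = 5*5 = 25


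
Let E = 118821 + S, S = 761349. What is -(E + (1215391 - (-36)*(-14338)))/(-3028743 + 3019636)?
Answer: 1579393/9107 ≈ 173.43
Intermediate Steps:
E = 880170 (E = 118821 + 761349 = 880170)
-(E + (1215391 - (-36)*(-14338)))/(-3028743 + 3019636) = -(880170 + (1215391 - (-36)*(-14338)))/(-3028743 + 3019636) = -(880170 + (1215391 - 1*516168))/(-9107) = -(880170 + (1215391 - 516168))*(-1)/9107 = -(880170 + 699223)*(-1)/9107 = -1579393*(-1)/9107 = -1*(-1579393/9107) = 1579393/9107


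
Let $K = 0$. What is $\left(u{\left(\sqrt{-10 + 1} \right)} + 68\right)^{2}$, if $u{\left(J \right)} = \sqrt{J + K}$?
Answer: $\left(68 + \sqrt{3} \sqrt{i}\right)^{2} \approx 4790.6 + 169.57 i$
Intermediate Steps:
$u{\left(J \right)} = \sqrt{J}$ ($u{\left(J \right)} = \sqrt{J + 0} = \sqrt{J}$)
$\left(u{\left(\sqrt{-10 + 1} \right)} + 68\right)^{2} = \left(\sqrt{\sqrt{-10 + 1}} + 68\right)^{2} = \left(\sqrt{\sqrt{-9}} + 68\right)^{2} = \left(\sqrt{3 i} + 68\right)^{2} = \left(\sqrt{3} \sqrt{i} + 68\right)^{2} = \left(68 + \sqrt{3} \sqrt{i}\right)^{2}$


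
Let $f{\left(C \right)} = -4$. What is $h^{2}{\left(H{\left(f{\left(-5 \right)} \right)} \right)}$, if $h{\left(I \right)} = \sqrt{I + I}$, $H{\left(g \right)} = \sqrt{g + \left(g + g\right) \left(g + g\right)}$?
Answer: $4 \sqrt{15} \approx 15.492$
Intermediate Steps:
$H{\left(g \right)} = \sqrt{g + 4 g^{2}}$ ($H{\left(g \right)} = \sqrt{g + 2 g 2 g} = \sqrt{g + 4 g^{2}}$)
$h{\left(I \right)} = \sqrt{2} \sqrt{I}$ ($h{\left(I \right)} = \sqrt{2 I} = \sqrt{2} \sqrt{I}$)
$h^{2}{\left(H{\left(f{\left(-5 \right)} \right)} \right)} = \left(\sqrt{2} \sqrt{\sqrt{- 4 \left(1 + 4 \left(-4\right)\right)}}\right)^{2} = \left(\sqrt{2} \sqrt{\sqrt{- 4 \left(1 - 16\right)}}\right)^{2} = \left(\sqrt{2} \sqrt{\sqrt{\left(-4\right) \left(-15\right)}}\right)^{2} = \left(\sqrt{2} \sqrt{\sqrt{60}}\right)^{2} = \left(\sqrt{2} \sqrt{2 \sqrt{15}}\right)^{2} = \left(\sqrt{2} \sqrt{2} \sqrt[4]{15}\right)^{2} = \left(2 \sqrt[4]{15}\right)^{2} = 4 \sqrt{15}$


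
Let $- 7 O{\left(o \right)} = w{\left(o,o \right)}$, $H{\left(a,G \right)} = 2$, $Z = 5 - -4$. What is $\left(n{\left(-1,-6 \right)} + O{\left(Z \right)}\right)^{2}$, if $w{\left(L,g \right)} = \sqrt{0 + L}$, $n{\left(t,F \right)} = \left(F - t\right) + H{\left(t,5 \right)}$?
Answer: $\frac{576}{49} \approx 11.755$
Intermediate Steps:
$Z = 9$ ($Z = 5 + 4 = 9$)
$n{\left(t,F \right)} = 2 + F - t$ ($n{\left(t,F \right)} = \left(F - t\right) + 2 = 2 + F - t$)
$w{\left(L,g \right)} = \sqrt{L}$
$O{\left(o \right)} = - \frac{\sqrt{o}}{7}$
$\left(n{\left(-1,-6 \right)} + O{\left(Z \right)}\right)^{2} = \left(\left(2 - 6 - -1\right) - \frac{\sqrt{9}}{7}\right)^{2} = \left(\left(2 - 6 + 1\right) - \frac{3}{7}\right)^{2} = \left(-3 - \frac{3}{7}\right)^{2} = \left(- \frac{24}{7}\right)^{2} = \frac{576}{49}$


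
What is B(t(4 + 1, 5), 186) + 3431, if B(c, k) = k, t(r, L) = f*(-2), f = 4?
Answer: 3617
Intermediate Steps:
t(r, L) = -8 (t(r, L) = 4*(-2) = -8)
B(t(4 + 1, 5), 186) + 3431 = 186 + 3431 = 3617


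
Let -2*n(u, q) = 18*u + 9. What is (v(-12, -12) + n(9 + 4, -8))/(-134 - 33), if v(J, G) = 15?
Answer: 213/334 ≈ 0.63772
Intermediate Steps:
n(u, q) = -9/2 - 9*u (n(u, q) = -(18*u + 9)/2 = -(9 + 18*u)/2 = -9/2 - 9*u)
(v(-12, -12) + n(9 + 4, -8))/(-134 - 33) = (15 + (-9/2 - 9*(9 + 4)))/(-134 - 33) = (15 + (-9/2 - 9*13))/(-167) = (15 + (-9/2 - 117))*(-1/167) = (15 - 243/2)*(-1/167) = -213/2*(-1/167) = 213/334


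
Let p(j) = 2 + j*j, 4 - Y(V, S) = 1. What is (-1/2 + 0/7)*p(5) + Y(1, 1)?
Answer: -21/2 ≈ -10.500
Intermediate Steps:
Y(V, S) = 3 (Y(V, S) = 4 - 1*1 = 4 - 1 = 3)
p(j) = 2 + j**2
(-1/2 + 0/7)*p(5) + Y(1, 1) = (-1/2 + 0/7)*(2 + 5**2) + 3 = (-1*1/2 + 0*(1/7))*(2 + 25) + 3 = (-1/2 + 0)*27 + 3 = -1/2*27 + 3 = -27/2 + 3 = -21/2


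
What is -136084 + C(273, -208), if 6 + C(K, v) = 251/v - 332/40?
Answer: -141543487/1040 ≈ -1.3610e+5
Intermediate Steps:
C(K, v) = -143/10 + 251/v (C(K, v) = -6 + (251/v - 332/40) = -6 + (251/v - 332*1/40) = -6 + (251/v - 83/10) = -6 + (-83/10 + 251/v) = -143/10 + 251/v)
-136084 + C(273, -208) = -136084 + (-143/10 + 251/(-208)) = -136084 + (-143/10 + 251*(-1/208)) = -136084 + (-143/10 - 251/208) = -136084 - 16127/1040 = -141543487/1040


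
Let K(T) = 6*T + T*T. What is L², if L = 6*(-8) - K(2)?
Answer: 4096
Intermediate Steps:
K(T) = T² + 6*T (K(T) = 6*T + T² = T² + 6*T)
L = -64 (L = 6*(-8) - 2*(6 + 2) = -48 - 2*8 = -48 - 1*16 = -48 - 16 = -64)
L² = (-64)² = 4096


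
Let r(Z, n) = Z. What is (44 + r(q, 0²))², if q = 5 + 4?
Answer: 2809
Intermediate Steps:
q = 9
(44 + r(q, 0²))² = (44 + 9)² = 53² = 2809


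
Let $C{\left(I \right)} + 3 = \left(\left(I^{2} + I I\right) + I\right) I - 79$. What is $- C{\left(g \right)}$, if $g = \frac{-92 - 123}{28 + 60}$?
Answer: $\frac{35844827}{340736} \approx 105.2$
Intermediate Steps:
$g = - \frac{215}{88} \approx -2.4432$
$C{\left(I \right)} = -82 + I \left(I + 2 I^{2}\right)$ ($C{\left(I \right)} = -3 + \left(\left(\left(I^{2} + I I\right) + I\right) I - 79\right) = -3 + \left(\left(\left(I^{2} + I^{2}\right) + I\right) I - 79\right) = -3 + \left(\left(2 I^{2} + I\right) I - 79\right) = -3 + \left(\left(I + 2 I^{2}\right) I - 79\right) = -3 + \left(I \left(I + 2 I^{2}\right) - 79\right) = -3 + \left(-79 + I \left(I + 2 I^{2}\right)\right) = -82 + I \left(I + 2 I^{2}\right)$)
$- C{\left(g \right)} = - (-82 + \left(- \frac{215}{88}\right)^{2} + 2 \left(- \frac{215}{88}\right)^{3}) = - (-82 + \frac{46225}{7744} + 2 \left(- \frac{9938375}{681472}\right)) = - (-82 + \frac{46225}{7744} - \frac{9938375}{340736}) = \left(-1\right) \left(- \frac{35844827}{340736}\right) = \frac{35844827}{340736}$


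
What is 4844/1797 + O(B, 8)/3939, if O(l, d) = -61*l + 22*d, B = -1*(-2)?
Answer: 6392518/2359461 ≈ 2.7093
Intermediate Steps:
B = 2
4844/1797 + O(B, 8)/3939 = 4844/1797 + (-61*2 + 22*8)/3939 = 4844*(1/1797) + (-122 + 176)*(1/3939) = 4844/1797 + 54*(1/3939) = 4844/1797 + 18/1313 = 6392518/2359461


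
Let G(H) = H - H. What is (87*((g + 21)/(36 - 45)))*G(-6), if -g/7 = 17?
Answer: 0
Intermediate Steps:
g = -119 (g = -7*17 = -119)
G(H) = 0
(87*((g + 21)/(36 - 45)))*G(-6) = (87*((-119 + 21)/(36 - 45)))*0 = (87*(-98/(-9)))*0 = (87*(-98*(-⅑)))*0 = (87*(98/9))*0 = (2842/3)*0 = 0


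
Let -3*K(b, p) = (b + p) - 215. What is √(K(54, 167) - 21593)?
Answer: I*√21595 ≈ 146.95*I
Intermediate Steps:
K(b, p) = 215/3 - b/3 - p/3 (K(b, p) = -((b + p) - 215)/3 = -(-215 + b + p)/3 = 215/3 - b/3 - p/3)
√(K(54, 167) - 21593) = √((215/3 - ⅓*54 - ⅓*167) - 21593) = √((215/3 - 18 - 167/3) - 21593) = √(-2 - 21593) = √(-21595) = I*√21595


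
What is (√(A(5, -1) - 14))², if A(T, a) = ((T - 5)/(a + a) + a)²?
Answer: -13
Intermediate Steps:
A(T, a) = (a + (-5 + T)/(2*a))² (A(T, a) = ((-5 + T)/((2*a)) + a)² = ((-5 + T)*(1/(2*a)) + a)² = ((-5 + T)/(2*a) + a)² = (a + (-5 + T)/(2*a))²)
(√(A(5, -1) - 14))² = (√((¼)*(-5 + 5 + 2*(-1)²)²/(-1)² - 14))² = (√((¼)*1*(-5 + 5 + 2*1)² - 14))² = (√((¼)*1*(-5 + 5 + 2)² - 14))² = (√((¼)*1*2² - 14))² = (√((¼)*1*4 - 14))² = (√(1 - 14))² = (√(-13))² = (I*√13)² = -13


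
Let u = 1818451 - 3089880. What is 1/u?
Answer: -1/1271429 ≈ -7.8652e-7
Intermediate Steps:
u = -1271429
1/u = 1/(-1271429) = -1/1271429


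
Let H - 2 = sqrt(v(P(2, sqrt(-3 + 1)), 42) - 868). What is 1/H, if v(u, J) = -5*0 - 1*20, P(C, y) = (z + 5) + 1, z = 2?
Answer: 1/446 - I*sqrt(222)/446 ≈ 0.0022422 - 0.033407*I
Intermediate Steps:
P(C, y) = 8 (P(C, y) = (2 + 5) + 1 = 7 + 1 = 8)
v(u, J) = -20 (v(u, J) = 0 - 20 = -20)
H = 2 + 2*I*sqrt(222) (H = 2 + sqrt(-20 - 868) = 2 + sqrt(-888) = 2 + 2*I*sqrt(222) ≈ 2.0 + 29.799*I)
1/H = 1/(2 + 2*I*sqrt(222))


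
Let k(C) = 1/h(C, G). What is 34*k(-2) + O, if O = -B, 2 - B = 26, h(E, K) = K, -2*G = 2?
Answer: -10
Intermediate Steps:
G = -1 (G = -1/2*2 = -1)
B = -24 (B = 2 - 1*26 = 2 - 26 = -24)
k(C) = -1 (k(C) = 1/(-1) = -1)
O = 24 (O = -1*(-24) = 24)
34*k(-2) + O = 34*(-1) + 24 = -34 + 24 = -10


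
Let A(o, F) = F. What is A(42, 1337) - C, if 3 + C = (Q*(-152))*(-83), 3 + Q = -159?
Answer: 2045132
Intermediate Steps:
Q = -162 (Q = -3 - 159 = -162)
C = -2043795 (C = -3 - 162*(-152)*(-83) = -3 + 24624*(-83) = -3 - 2043792 = -2043795)
A(42, 1337) - C = 1337 - 1*(-2043795) = 1337 + 2043795 = 2045132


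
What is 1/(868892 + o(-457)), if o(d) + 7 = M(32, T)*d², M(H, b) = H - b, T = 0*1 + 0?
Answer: 1/7552053 ≈ 1.3241e-7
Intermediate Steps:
T = 0 (T = 0 + 0 = 0)
o(d) = -7 + 32*d² (o(d) = -7 + (32 - 1*0)*d² = -7 + (32 + 0)*d² = -7 + 32*d²)
1/(868892 + o(-457)) = 1/(868892 + (-7 + 32*(-457)²)) = 1/(868892 + (-7 + 32*208849)) = 1/(868892 + (-7 + 6683168)) = 1/(868892 + 6683161) = 1/7552053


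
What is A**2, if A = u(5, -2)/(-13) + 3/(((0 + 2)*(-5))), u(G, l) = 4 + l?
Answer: 3481/16900 ≈ 0.20598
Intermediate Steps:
A = -59/130 (A = (4 - 2)/(-13) + 3/(((0 + 2)*(-5))) = 2*(-1/13) + 3/((2*(-5))) = -2/13 + 3/(-10) = -2/13 + 3*(-1/10) = -2/13 - 3/10 = -59/130 ≈ -0.45385)
A**2 = (-59/130)**2 = 3481/16900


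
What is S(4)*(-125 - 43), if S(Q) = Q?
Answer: -672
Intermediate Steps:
S(4)*(-125 - 43) = 4*(-125 - 43) = 4*(-168) = -672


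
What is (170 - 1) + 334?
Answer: 503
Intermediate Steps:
(170 - 1) + 334 = 169 + 334 = 503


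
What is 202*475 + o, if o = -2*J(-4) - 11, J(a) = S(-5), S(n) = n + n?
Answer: 95959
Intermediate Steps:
S(n) = 2*n
J(a) = -10 (J(a) = 2*(-5) = -10)
o = 9 (o = -2*(-10) - 11 = 20 - 11 = 9)
202*475 + o = 202*475 + 9 = 95950 + 9 = 95959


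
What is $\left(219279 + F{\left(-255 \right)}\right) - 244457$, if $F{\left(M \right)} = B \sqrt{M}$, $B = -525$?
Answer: $-25178 - 525 i \sqrt{255} \approx -25178.0 - 8383.6 i$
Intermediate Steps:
$F{\left(M \right)} = - 525 \sqrt{M}$
$\left(219279 + F{\left(-255 \right)}\right) - 244457 = \left(219279 - 525 \sqrt{-255}\right) - 244457 = \left(219279 - 525 i \sqrt{255}\right) - 244457 = -25178 - 525 i \sqrt{255}$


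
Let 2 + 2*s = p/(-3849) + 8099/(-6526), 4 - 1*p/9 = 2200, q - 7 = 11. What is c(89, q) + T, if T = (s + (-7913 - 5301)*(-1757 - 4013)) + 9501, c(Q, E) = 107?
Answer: 98225718542951/1288132 ≈ 7.6254e+7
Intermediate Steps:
q = 18 (q = 7 + 11 = 18)
p = -19764 (p = 36 - 9*2200 = 36 - 19800 = -19764)
s = 1219735/1288132 (s = -1 + (-19764/(-3849) + 8099/(-6526))/2 = -1 + (-19764*(-1/3849) + 8099*(-1/6526))/2 = -1 + (6588/1283 - 623/502)/2 = -1 + (½)*(2507867/644066) = -1 + 2507867/1288132 = 1219735/1288132 ≈ 0.94690)
T = 98225580712827/1288132 (T = (1219735/1288132 + (-7913 - 5301)*(-1757 - 4013)) + 9501 = (1219735/1288132 - 13214*(-5770)) + 9501 = (1219735/1288132 + 76244780) + 9501 = 98213342170695/1288132 + 9501 = 98225580712827/1288132 ≈ 7.6254e+7)
c(89, q) + T = 107 + 98225580712827/1288132 = 98225718542951/1288132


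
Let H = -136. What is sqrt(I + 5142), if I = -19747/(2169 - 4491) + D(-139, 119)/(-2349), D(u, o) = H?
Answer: sqrt(2594971268462)/22446 ≈ 71.767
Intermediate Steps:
D(u, o) = -136
I = 1729685/202014 (I = -19747/(2169 - 4491) - 136/(-2349) = -19747/(-2322) - 136*(-1/2349) = -19747*(-1/2322) + 136/2349 = 19747/2322 + 136/2349 = 1729685/202014 ≈ 8.5622)
sqrt(I + 5142) = sqrt(1729685/202014 + 5142) = sqrt(1040485673/202014) = sqrt(2594971268462)/22446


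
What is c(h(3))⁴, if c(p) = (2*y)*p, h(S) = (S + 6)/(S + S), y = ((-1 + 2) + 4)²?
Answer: 31640625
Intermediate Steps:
y = 25 (y = (1 + 4)² = 5² = 25)
h(S) = (6 + S)/(2*S) (h(S) = (6 + S)/((2*S)) = (6 + S)*(1/(2*S)) = (6 + S)/(2*S))
c(p) = 50*p (c(p) = (2*25)*p = 50*p)
c(h(3))⁴ = (50*((½)*(6 + 3)/3))⁴ = (50*((½)*(⅓)*9))⁴ = (50*(3/2))⁴ = 75⁴ = 31640625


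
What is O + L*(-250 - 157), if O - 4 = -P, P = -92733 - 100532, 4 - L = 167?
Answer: 259610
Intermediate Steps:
L = -163 (L = 4 - 1*167 = 4 - 167 = -163)
P = -193265
O = 193269 (O = 4 - 1*(-193265) = 4 + 193265 = 193269)
O + L*(-250 - 157) = 193269 - 163*(-250 - 157) = 193269 - 163*(-407) = 193269 + 66341 = 259610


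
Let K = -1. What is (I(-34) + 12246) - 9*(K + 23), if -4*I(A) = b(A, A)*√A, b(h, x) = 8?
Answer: 12048 - 2*I*√34 ≈ 12048.0 - 11.662*I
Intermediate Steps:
I(A) = -2*√A
(I(-34) + 12246) - 9*(K + 23) = (-2*I*√34 + 12246) - 9*(-1 + 23) = (-2*I*√34 + 12246) - 9*22 = (-2*I*√34 + 12246) - 198 = (12246 - 2*I*√34) - 198 = 12048 - 2*I*√34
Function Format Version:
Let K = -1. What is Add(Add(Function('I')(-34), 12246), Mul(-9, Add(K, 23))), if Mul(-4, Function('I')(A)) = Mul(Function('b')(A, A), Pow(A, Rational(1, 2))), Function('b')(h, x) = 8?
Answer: Add(12048, Mul(-2, I, Pow(34, Rational(1, 2)))) ≈ Add(12048., Mul(-11.662, I))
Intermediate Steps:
Function('I')(A) = Mul(-2, Pow(A, Rational(1, 2))) (Function('I')(A) = Mul(Rational(-1, 4), Mul(8, Pow(A, Rational(1, 2)))) = Mul(-2, Pow(A, Rational(1, 2))))
Add(Add(Function('I')(-34), 12246), Mul(-9, Add(K, 23))) = Add(Add(Mul(-2, Pow(-34, Rational(1, 2))), 12246), Mul(-9, Add(-1, 23))) = Add(Add(Mul(-2, Mul(I, Pow(34, Rational(1, 2)))), 12246), Mul(-9, 22)) = Add(Add(Mul(-2, I, Pow(34, Rational(1, 2))), 12246), -198) = Add(Add(12246, Mul(-2, I, Pow(34, Rational(1, 2)))), -198) = Add(12048, Mul(-2, I, Pow(34, Rational(1, 2))))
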